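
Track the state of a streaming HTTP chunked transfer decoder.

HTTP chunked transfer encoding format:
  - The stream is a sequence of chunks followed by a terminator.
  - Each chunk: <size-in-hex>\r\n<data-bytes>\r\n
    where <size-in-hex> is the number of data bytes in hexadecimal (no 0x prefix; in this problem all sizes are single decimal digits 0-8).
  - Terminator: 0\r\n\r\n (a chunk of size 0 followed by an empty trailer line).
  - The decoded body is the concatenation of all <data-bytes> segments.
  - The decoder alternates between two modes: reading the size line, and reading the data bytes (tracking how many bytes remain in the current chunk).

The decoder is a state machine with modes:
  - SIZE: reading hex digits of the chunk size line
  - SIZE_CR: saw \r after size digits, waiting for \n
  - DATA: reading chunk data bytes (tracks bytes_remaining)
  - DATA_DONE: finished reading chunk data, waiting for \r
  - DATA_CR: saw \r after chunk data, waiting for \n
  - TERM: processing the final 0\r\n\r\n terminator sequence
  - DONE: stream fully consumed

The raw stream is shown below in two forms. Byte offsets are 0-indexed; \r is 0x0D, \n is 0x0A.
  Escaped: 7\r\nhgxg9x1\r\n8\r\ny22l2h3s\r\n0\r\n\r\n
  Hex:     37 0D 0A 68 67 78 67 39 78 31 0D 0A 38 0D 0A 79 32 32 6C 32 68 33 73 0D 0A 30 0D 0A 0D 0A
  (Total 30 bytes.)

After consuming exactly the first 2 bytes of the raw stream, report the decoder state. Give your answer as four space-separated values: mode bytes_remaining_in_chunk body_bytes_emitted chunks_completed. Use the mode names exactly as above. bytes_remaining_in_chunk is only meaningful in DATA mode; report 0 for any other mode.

Answer: SIZE_CR 0 0 0

Derivation:
Byte 0 = '7': mode=SIZE remaining=0 emitted=0 chunks_done=0
Byte 1 = 0x0D: mode=SIZE_CR remaining=0 emitted=0 chunks_done=0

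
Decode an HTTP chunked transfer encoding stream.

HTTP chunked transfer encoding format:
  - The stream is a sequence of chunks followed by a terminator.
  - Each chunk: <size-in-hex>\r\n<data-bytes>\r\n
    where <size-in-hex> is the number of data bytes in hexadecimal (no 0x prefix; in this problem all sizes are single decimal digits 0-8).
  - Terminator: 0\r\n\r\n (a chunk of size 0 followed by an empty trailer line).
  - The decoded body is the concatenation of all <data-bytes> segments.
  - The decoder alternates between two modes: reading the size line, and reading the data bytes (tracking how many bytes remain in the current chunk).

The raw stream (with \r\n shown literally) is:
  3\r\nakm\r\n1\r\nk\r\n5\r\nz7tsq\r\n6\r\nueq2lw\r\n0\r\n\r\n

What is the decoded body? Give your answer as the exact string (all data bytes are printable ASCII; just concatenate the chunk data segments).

Answer: akmkz7tsqueq2lw

Derivation:
Chunk 1: stream[0..1]='3' size=0x3=3, data at stream[3..6]='akm' -> body[0..3], body so far='akm'
Chunk 2: stream[8..9]='1' size=0x1=1, data at stream[11..12]='k' -> body[3..4], body so far='akmk'
Chunk 3: stream[14..15]='5' size=0x5=5, data at stream[17..22]='z7tsq' -> body[4..9], body so far='akmkz7tsq'
Chunk 4: stream[24..25]='6' size=0x6=6, data at stream[27..33]='ueq2lw' -> body[9..15], body so far='akmkz7tsqueq2lw'
Chunk 5: stream[35..36]='0' size=0 (terminator). Final body='akmkz7tsqueq2lw' (15 bytes)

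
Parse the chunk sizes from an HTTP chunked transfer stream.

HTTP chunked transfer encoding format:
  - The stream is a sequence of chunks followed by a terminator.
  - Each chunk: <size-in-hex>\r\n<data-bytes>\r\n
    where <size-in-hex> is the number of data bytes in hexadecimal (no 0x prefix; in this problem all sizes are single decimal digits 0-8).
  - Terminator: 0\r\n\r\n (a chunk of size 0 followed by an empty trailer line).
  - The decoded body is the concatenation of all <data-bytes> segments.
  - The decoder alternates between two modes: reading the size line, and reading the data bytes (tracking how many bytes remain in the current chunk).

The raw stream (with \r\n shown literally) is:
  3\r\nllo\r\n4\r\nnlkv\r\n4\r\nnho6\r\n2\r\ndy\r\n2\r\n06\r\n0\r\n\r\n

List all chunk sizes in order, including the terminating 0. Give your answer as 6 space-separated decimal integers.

Answer: 3 4 4 2 2 0

Derivation:
Chunk 1: stream[0..1]='3' size=0x3=3, data at stream[3..6]='llo' -> body[0..3], body so far='llo'
Chunk 2: stream[8..9]='4' size=0x4=4, data at stream[11..15]='nlkv' -> body[3..7], body so far='llonlkv'
Chunk 3: stream[17..18]='4' size=0x4=4, data at stream[20..24]='nho6' -> body[7..11], body so far='llonlkvnho6'
Chunk 4: stream[26..27]='2' size=0x2=2, data at stream[29..31]='dy' -> body[11..13], body so far='llonlkvnho6dy'
Chunk 5: stream[33..34]='2' size=0x2=2, data at stream[36..38]='06' -> body[13..15], body so far='llonlkvnho6dy06'
Chunk 6: stream[40..41]='0' size=0 (terminator). Final body='llonlkvnho6dy06' (15 bytes)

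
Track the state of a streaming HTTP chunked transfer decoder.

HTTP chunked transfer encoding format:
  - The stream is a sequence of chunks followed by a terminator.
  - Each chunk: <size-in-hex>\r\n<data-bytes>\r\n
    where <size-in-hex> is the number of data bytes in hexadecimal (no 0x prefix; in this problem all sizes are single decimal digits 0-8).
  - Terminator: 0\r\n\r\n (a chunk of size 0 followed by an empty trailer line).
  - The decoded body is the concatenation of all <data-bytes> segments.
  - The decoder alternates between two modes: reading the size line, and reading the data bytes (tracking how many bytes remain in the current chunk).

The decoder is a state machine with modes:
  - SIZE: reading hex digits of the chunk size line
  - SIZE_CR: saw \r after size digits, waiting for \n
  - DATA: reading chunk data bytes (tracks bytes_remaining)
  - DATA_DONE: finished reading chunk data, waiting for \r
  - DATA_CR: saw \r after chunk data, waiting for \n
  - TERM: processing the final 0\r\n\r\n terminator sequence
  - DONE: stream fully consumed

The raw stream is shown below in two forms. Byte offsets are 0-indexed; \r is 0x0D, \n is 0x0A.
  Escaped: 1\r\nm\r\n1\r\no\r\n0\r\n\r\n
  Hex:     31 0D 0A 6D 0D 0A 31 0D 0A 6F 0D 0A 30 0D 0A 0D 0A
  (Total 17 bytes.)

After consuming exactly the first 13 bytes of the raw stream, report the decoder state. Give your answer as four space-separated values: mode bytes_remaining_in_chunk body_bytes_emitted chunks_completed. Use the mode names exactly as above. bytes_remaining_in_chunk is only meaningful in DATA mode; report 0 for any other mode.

Answer: SIZE 0 2 2

Derivation:
Byte 0 = '1': mode=SIZE remaining=0 emitted=0 chunks_done=0
Byte 1 = 0x0D: mode=SIZE_CR remaining=0 emitted=0 chunks_done=0
Byte 2 = 0x0A: mode=DATA remaining=1 emitted=0 chunks_done=0
Byte 3 = 'm': mode=DATA_DONE remaining=0 emitted=1 chunks_done=0
Byte 4 = 0x0D: mode=DATA_CR remaining=0 emitted=1 chunks_done=0
Byte 5 = 0x0A: mode=SIZE remaining=0 emitted=1 chunks_done=1
Byte 6 = '1': mode=SIZE remaining=0 emitted=1 chunks_done=1
Byte 7 = 0x0D: mode=SIZE_CR remaining=0 emitted=1 chunks_done=1
Byte 8 = 0x0A: mode=DATA remaining=1 emitted=1 chunks_done=1
Byte 9 = 'o': mode=DATA_DONE remaining=0 emitted=2 chunks_done=1
Byte 10 = 0x0D: mode=DATA_CR remaining=0 emitted=2 chunks_done=1
Byte 11 = 0x0A: mode=SIZE remaining=0 emitted=2 chunks_done=2
Byte 12 = '0': mode=SIZE remaining=0 emitted=2 chunks_done=2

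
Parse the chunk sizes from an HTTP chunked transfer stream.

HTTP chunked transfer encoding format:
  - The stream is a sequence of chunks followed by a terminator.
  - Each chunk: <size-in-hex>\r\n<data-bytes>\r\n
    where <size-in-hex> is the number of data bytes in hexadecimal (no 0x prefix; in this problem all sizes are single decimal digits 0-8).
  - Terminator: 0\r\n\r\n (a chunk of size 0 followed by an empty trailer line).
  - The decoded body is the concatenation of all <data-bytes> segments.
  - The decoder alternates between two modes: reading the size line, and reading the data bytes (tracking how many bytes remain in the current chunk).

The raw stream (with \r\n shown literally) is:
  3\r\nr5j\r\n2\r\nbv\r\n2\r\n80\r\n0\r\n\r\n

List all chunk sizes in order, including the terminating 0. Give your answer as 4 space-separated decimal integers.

Chunk 1: stream[0..1]='3' size=0x3=3, data at stream[3..6]='r5j' -> body[0..3], body so far='r5j'
Chunk 2: stream[8..9]='2' size=0x2=2, data at stream[11..13]='bv' -> body[3..5], body so far='r5jbv'
Chunk 3: stream[15..16]='2' size=0x2=2, data at stream[18..20]='80' -> body[5..7], body so far='r5jbv80'
Chunk 4: stream[22..23]='0' size=0 (terminator). Final body='r5jbv80' (7 bytes)

Answer: 3 2 2 0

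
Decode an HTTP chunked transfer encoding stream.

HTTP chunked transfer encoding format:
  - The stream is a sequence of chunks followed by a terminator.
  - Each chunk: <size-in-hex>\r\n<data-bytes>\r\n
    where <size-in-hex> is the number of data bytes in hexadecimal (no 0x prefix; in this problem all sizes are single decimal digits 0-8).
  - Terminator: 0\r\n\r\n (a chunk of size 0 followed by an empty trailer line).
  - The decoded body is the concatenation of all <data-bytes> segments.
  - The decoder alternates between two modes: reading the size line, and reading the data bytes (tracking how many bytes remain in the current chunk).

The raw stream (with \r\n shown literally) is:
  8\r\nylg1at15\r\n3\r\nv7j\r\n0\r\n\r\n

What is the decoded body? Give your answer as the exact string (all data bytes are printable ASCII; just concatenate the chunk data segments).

Chunk 1: stream[0..1]='8' size=0x8=8, data at stream[3..11]='ylg1at15' -> body[0..8], body so far='ylg1at15'
Chunk 2: stream[13..14]='3' size=0x3=3, data at stream[16..19]='v7j' -> body[8..11], body so far='ylg1at15v7j'
Chunk 3: stream[21..22]='0' size=0 (terminator). Final body='ylg1at15v7j' (11 bytes)

Answer: ylg1at15v7j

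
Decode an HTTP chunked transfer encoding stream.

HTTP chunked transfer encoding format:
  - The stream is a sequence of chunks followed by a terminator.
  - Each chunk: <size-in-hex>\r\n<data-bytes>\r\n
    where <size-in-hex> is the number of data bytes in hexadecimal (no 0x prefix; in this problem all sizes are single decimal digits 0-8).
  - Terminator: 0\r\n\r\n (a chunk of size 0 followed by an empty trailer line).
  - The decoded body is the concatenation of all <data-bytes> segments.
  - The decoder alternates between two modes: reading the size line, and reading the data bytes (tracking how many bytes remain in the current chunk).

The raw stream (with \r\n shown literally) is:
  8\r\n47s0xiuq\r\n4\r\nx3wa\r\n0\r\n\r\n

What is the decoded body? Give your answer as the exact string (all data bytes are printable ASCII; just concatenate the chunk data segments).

Answer: 47s0xiuqx3wa

Derivation:
Chunk 1: stream[0..1]='8' size=0x8=8, data at stream[3..11]='47s0xiuq' -> body[0..8], body so far='47s0xiuq'
Chunk 2: stream[13..14]='4' size=0x4=4, data at stream[16..20]='x3wa' -> body[8..12], body so far='47s0xiuqx3wa'
Chunk 3: stream[22..23]='0' size=0 (terminator). Final body='47s0xiuqx3wa' (12 bytes)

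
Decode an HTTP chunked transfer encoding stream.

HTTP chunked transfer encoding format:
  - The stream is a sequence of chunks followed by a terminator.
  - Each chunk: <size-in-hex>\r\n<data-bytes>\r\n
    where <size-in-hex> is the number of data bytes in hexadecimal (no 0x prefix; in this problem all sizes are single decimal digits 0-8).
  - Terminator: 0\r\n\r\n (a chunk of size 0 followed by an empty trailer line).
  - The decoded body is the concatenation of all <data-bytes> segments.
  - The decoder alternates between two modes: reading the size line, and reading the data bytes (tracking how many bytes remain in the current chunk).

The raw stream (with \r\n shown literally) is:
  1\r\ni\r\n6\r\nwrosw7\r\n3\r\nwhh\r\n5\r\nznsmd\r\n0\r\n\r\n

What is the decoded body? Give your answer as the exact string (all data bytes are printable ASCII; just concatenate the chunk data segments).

Answer: iwrosw7whhznsmd

Derivation:
Chunk 1: stream[0..1]='1' size=0x1=1, data at stream[3..4]='i' -> body[0..1], body so far='i'
Chunk 2: stream[6..7]='6' size=0x6=6, data at stream[9..15]='wrosw7' -> body[1..7], body so far='iwrosw7'
Chunk 3: stream[17..18]='3' size=0x3=3, data at stream[20..23]='whh' -> body[7..10], body so far='iwrosw7whh'
Chunk 4: stream[25..26]='5' size=0x5=5, data at stream[28..33]='znsmd' -> body[10..15], body so far='iwrosw7whhznsmd'
Chunk 5: stream[35..36]='0' size=0 (terminator). Final body='iwrosw7whhznsmd' (15 bytes)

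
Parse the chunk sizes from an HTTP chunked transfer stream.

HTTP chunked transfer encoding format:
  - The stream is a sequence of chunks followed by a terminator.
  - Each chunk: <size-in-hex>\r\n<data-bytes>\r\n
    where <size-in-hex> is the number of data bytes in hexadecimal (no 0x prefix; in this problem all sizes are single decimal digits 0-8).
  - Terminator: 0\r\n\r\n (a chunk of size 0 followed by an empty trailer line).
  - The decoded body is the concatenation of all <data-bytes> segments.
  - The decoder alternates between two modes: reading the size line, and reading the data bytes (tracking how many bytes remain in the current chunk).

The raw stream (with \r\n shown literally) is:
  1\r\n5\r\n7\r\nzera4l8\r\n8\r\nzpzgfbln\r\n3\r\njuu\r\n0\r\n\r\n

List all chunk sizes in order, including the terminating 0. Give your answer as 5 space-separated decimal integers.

Chunk 1: stream[0..1]='1' size=0x1=1, data at stream[3..4]='5' -> body[0..1], body so far='5'
Chunk 2: stream[6..7]='7' size=0x7=7, data at stream[9..16]='zera4l8' -> body[1..8], body so far='5zera4l8'
Chunk 3: stream[18..19]='8' size=0x8=8, data at stream[21..29]='zpzgfbln' -> body[8..16], body so far='5zera4l8zpzgfbln'
Chunk 4: stream[31..32]='3' size=0x3=3, data at stream[34..37]='juu' -> body[16..19], body so far='5zera4l8zpzgfblnjuu'
Chunk 5: stream[39..40]='0' size=0 (terminator). Final body='5zera4l8zpzgfblnjuu' (19 bytes)

Answer: 1 7 8 3 0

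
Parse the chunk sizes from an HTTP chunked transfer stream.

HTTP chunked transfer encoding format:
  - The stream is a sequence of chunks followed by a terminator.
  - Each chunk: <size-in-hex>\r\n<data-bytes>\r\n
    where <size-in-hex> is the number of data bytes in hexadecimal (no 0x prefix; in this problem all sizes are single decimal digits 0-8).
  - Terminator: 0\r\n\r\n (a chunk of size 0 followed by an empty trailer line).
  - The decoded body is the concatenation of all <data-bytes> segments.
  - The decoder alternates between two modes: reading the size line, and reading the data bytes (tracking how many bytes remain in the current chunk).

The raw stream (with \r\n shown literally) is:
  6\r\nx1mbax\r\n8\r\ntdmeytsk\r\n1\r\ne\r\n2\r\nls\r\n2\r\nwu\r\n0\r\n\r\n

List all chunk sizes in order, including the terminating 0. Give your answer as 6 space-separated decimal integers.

Answer: 6 8 1 2 2 0

Derivation:
Chunk 1: stream[0..1]='6' size=0x6=6, data at stream[3..9]='x1mbax' -> body[0..6], body so far='x1mbax'
Chunk 2: stream[11..12]='8' size=0x8=8, data at stream[14..22]='tdmeytsk' -> body[6..14], body so far='x1mbaxtdmeytsk'
Chunk 3: stream[24..25]='1' size=0x1=1, data at stream[27..28]='e' -> body[14..15], body so far='x1mbaxtdmeytske'
Chunk 4: stream[30..31]='2' size=0x2=2, data at stream[33..35]='ls' -> body[15..17], body so far='x1mbaxtdmeytskels'
Chunk 5: stream[37..38]='2' size=0x2=2, data at stream[40..42]='wu' -> body[17..19], body so far='x1mbaxtdmeytskelswu'
Chunk 6: stream[44..45]='0' size=0 (terminator). Final body='x1mbaxtdmeytskelswu' (19 bytes)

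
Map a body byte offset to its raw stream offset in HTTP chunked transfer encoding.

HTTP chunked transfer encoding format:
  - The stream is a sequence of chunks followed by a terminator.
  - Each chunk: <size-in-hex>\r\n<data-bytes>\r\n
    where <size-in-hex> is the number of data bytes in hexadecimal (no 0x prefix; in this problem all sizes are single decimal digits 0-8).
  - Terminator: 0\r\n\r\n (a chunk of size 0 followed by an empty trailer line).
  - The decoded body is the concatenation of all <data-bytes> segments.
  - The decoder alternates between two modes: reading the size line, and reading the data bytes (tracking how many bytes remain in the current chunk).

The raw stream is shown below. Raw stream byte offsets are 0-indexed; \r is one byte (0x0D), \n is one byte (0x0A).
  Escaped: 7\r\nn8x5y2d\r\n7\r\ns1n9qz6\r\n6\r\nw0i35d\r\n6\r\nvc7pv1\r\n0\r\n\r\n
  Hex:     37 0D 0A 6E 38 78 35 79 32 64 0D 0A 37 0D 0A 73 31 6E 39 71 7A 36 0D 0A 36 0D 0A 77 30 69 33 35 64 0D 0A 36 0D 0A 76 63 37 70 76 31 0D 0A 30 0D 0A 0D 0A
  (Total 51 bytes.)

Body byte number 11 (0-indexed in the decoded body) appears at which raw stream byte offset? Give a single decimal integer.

Answer: 19

Derivation:
Chunk 1: stream[0..1]='7' size=0x7=7, data at stream[3..10]='n8x5y2d' -> body[0..7], body so far='n8x5y2d'
Chunk 2: stream[12..13]='7' size=0x7=7, data at stream[15..22]='s1n9qz6' -> body[7..14], body so far='n8x5y2ds1n9qz6'
Chunk 3: stream[24..25]='6' size=0x6=6, data at stream[27..33]='w0i35d' -> body[14..20], body so far='n8x5y2ds1n9qz6w0i35d'
Chunk 4: stream[35..36]='6' size=0x6=6, data at stream[38..44]='vc7pv1' -> body[20..26], body so far='n8x5y2ds1n9qz6w0i35dvc7pv1'
Chunk 5: stream[46..47]='0' size=0 (terminator). Final body='n8x5y2ds1n9qz6w0i35dvc7pv1' (26 bytes)
Body byte 11 at stream offset 19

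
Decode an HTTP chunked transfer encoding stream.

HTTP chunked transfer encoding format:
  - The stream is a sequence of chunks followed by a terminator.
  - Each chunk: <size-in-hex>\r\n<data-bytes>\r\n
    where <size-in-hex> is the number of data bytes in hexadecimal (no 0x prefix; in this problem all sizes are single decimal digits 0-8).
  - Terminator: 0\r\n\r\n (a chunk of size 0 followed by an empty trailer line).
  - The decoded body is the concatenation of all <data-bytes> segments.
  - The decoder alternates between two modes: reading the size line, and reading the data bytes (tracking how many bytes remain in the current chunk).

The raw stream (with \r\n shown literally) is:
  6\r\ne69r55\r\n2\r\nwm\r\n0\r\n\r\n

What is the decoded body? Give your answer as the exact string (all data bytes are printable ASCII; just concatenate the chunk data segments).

Chunk 1: stream[0..1]='6' size=0x6=6, data at stream[3..9]='e69r55' -> body[0..6], body so far='e69r55'
Chunk 2: stream[11..12]='2' size=0x2=2, data at stream[14..16]='wm' -> body[6..8], body so far='e69r55wm'
Chunk 3: stream[18..19]='0' size=0 (terminator). Final body='e69r55wm' (8 bytes)

Answer: e69r55wm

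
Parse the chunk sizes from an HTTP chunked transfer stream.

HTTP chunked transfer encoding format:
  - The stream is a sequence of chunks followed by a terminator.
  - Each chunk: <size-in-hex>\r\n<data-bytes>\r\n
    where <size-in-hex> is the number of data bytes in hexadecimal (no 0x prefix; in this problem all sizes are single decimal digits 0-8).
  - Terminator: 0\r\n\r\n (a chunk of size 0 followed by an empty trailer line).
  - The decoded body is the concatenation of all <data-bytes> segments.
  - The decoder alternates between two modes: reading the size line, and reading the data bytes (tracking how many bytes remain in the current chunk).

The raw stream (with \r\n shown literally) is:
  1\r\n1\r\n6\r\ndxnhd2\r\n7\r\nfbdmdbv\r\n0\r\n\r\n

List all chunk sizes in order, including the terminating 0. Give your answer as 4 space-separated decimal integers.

Answer: 1 6 7 0

Derivation:
Chunk 1: stream[0..1]='1' size=0x1=1, data at stream[3..4]='1' -> body[0..1], body so far='1'
Chunk 2: stream[6..7]='6' size=0x6=6, data at stream[9..15]='dxnhd2' -> body[1..7], body so far='1dxnhd2'
Chunk 3: stream[17..18]='7' size=0x7=7, data at stream[20..27]='fbdmdbv' -> body[7..14], body so far='1dxnhd2fbdmdbv'
Chunk 4: stream[29..30]='0' size=0 (terminator). Final body='1dxnhd2fbdmdbv' (14 bytes)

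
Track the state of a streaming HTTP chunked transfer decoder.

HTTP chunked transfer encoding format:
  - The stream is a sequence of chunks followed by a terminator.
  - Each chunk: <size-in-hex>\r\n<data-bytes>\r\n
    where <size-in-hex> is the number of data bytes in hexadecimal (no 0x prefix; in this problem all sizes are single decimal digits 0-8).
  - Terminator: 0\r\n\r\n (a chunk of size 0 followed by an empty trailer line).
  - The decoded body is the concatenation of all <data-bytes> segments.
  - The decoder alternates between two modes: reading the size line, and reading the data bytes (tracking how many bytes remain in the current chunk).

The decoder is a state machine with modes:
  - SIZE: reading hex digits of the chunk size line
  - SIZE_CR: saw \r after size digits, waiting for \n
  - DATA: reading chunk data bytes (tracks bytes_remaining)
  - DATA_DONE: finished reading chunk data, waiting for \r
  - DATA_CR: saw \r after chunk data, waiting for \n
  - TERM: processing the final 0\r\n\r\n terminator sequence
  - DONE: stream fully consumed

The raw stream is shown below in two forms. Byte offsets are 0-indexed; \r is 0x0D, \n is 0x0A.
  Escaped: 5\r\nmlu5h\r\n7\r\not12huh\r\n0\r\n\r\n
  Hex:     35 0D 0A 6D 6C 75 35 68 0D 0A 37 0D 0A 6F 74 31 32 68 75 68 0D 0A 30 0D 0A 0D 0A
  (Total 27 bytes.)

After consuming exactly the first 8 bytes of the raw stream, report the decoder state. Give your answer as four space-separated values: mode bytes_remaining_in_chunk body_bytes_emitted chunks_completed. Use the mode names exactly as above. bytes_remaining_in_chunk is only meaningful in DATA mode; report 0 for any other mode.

Answer: DATA_DONE 0 5 0

Derivation:
Byte 0 = '5': mode=SIZE remaining=0 emitted=0 chunks_done=0
Byte 1 = 0x0D: mode=SIZE_CR remaining=0 emitted=0 chunks_done=0
Byte 2 = 0x0A: mode=DATA remaining=5 emitted=0 chunks_done=0
Byte 3 = 'm': mode=DATA remaining=4 emitted=1 chunks_done=0
Byte 4 = 'l': mode=DATA remaining=3 emitted=2 chunks_done=0
Byte 5 = 'u': mode=DATA remaining=2 emitted=3 chunks_done=0
Byte 6 = '5': mode=DATA remaining=1 emitted=4 chunks_done=0
Byte 7 = 'h': mode=DATA_DONE remaining=0 emitted=5 chunks_done=0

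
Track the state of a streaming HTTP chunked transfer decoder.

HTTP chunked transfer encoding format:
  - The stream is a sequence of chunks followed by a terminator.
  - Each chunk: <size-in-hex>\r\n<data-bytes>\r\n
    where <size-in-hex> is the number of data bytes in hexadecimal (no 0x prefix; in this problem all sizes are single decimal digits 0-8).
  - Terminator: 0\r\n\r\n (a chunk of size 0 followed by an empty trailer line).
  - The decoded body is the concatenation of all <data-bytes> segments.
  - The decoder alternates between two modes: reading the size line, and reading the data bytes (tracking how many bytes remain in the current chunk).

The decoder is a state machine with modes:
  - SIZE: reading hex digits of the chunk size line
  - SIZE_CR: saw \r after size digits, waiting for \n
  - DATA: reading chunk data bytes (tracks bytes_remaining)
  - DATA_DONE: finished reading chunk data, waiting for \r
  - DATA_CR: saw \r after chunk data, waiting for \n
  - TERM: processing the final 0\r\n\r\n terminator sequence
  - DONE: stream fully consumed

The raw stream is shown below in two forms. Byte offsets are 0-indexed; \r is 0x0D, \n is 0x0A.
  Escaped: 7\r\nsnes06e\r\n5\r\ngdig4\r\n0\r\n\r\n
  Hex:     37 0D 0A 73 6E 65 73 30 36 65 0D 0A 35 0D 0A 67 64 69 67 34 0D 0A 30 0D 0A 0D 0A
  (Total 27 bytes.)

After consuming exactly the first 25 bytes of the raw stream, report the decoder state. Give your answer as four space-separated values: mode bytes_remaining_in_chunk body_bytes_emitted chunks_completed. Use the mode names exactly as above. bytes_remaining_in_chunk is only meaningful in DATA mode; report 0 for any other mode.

Byte 0 = '7': mode=SIZE remaining=0 emitted=0 chunks_done=0
Byte 1 = 0x0D: mode=SIZE_CR remaining=0 emitted=0 chunks_done=0
Byte 2 = 0x0A: mode=DATA remaining=7 emitted=0 chunks_done=0
Byte 3 = 's': mode=DATA remaining=6 emitted=1 chunks_done=0
Byte 4 = 'n': mode=DATA remaining=5 emitted=2 chunks_done=0
Byte 5 = 'e': mode=DATA remaining=4 emitted=3 chunks_done=0
Byte 6 = 's': mode=DATA remaining=3 emitted=4 chunks_done=0
Byte 7 = '0': mode=DATA remaining=2 emitted=5 chunks_done=0
Byte 8 = '6': mode=DATA remaining=1 emitted=6 chunks_done=0
Byte 9 = 'e': mode=DATA_DONE remaining=0 emitted=7 chunks_done=0
Byte 10 = 0x0D: mode=DATA_CR remaining=0 emitted=7 chunks_done=0
Byte 11 = 0x0A: mode=SIZE remaining=0 emitted=7 chunks_done=1
Byte 12 = '5': mode=SIZE remaining=0 emitted=7 chunks_done=1
Byte 13 = 0x0D: mode=SIZE_CR remaining=0 emitted=7 chunks_done=1
Byte 14 = 0x0A: mode=DATA remaining=5 emitted=7 chunks_done=1
Byte 15 = 'g': mode=DATA remaining=4 emitted=8 chunks_done=1
Byte 16 = 'd': mode=DATA remaining=3 emitted=9 chunks_done=1
Byte 17 = 'i': mode=DATA remaining=2 emitted=10 chunks_done=1
Byte 18 = 'g': mode=DATA remaining=1 emitted=11 chunks_done=1
Byte 19 = '4': mode=DATA_DONE remaining=0 emitted=12 chunks_done=1
Byte 20 = 0x0D: mode=DATA_CR remaining=0 emitted=12 chunks_done=1
Byte 21 = 0x0A: mode=SIZE remaining=0 emitted=12 chunks_done=2
Byte 22 = '0': mode=SIZE remaining=0 emitted=12 chunks_done=2
Byte 23 = 0x0D: mode=SIZE_CR remaining=0 emitted=12 chunks_done=2
Byte 24 = 0x0A: mode=TERM remaining=0 emitted=12 chunks_done=2

Answer: TERM 0 12 2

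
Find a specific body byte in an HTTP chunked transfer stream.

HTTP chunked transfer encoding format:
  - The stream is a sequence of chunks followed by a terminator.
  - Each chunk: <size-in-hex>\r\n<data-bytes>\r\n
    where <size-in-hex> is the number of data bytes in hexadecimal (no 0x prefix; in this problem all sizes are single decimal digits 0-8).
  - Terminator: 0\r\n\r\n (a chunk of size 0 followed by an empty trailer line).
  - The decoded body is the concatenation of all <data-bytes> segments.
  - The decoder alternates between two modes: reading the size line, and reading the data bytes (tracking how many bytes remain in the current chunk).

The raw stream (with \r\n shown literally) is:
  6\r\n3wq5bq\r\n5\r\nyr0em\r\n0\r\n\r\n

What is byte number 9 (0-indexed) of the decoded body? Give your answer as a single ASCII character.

Answer: e

Derivation:
Chunk 1: stream[0..1]='6' size=0x6=6, data at stream[3..9]='3wq5bq' -> body[0..6], body so far='3wq5bq'
Chunk 2: stream[11..12]='5' size=0x5=5, data at stream[14..19]='yr0em' -> body[6..11], body so far='3wq5bqyr0em'
Chunk 3: stream[21..22]='0' size=0 (terminator). Final body='3wq5bqyr0em' (11 bytes)
Body byte 9 = 'e'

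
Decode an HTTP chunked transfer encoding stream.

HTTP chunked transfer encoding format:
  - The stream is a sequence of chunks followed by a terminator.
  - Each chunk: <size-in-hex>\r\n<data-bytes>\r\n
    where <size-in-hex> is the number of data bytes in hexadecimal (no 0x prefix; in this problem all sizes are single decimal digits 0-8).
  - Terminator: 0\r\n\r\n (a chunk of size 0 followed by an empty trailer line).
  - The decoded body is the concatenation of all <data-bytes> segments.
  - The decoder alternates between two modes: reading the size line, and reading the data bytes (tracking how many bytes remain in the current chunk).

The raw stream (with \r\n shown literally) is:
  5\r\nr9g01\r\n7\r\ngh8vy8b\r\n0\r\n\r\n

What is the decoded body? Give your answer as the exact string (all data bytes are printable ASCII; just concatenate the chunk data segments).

Chunk 1: stream[0..1]='5' size=0x5=5, data at stream[3..8]='r9g01' -> body[0..5], body so far='r9g01'
Chunk 2: stream[10..11]='7' size=0x7=7, data at stream[13..20]='gh8vy8b' -> body[5..12], body so far='r9g01gh8vy8b'
Chunk 3: stream[22..23]='0' size=0 (terminator). Final body='r9g01gh8vy8b' (12 bytes)

Answer: r9g01gh8vy8b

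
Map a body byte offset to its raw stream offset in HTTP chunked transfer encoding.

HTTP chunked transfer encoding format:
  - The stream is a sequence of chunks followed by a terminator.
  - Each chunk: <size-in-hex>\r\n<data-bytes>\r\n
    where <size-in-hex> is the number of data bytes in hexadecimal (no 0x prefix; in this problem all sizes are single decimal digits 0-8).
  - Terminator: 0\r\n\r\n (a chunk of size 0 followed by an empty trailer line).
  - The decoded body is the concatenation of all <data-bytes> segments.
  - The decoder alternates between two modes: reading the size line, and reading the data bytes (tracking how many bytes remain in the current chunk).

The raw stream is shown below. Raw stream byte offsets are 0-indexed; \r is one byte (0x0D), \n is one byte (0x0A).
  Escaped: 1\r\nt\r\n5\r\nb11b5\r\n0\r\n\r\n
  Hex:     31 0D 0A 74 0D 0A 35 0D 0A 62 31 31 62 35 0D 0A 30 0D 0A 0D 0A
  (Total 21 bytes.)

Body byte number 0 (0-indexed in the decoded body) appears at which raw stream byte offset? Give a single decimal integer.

Chunk 1: stream[0..1]='1' size=0x1=1, data at stream[3..4]='t' -> body[0..1], body so far='t'
Chunk 2: stream[6..7]='5' size=0x5=5, data at stream[9..14]='b11b5' -> body[1..6], body so far='tb11b5'
Chunk 3: stream[16..17]='0' size=0 (terminator). Final body='tb11b5' (6 bytes)
Body byte 0 at stream offset 3

Answer: 3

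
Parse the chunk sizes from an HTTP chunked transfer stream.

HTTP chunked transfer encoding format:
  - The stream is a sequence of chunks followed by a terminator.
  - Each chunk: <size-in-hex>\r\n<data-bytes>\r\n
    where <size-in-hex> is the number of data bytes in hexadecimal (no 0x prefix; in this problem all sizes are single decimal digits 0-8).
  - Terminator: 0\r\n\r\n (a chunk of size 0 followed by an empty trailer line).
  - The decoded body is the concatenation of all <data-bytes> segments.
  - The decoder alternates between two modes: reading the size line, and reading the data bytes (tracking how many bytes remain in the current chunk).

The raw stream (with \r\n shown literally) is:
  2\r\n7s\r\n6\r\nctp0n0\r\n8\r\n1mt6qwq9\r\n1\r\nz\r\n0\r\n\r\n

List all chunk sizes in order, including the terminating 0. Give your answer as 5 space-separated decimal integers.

Chunk 1: stream[0..1]='2' size=0x2=2, data at stream[3..5]='7s' -> body[0..2], body so far='7s'
Chunk 2: stream[7..8]='6' size=0x6=6, data at stream[10..16]='ctp0n0' -> body[2..8], body so far='7sctp0n0'
Chunk 3: stream[18..19]='8' size=0x8=8, data at stream[21..29]='1mt6qwq9' -> body[8..16], body so far='7sctp0n01mt6qwq9'
Chunk 4: stream[31..32]='1' size=0x1=1, data at stream[34..35]='z' -> body[16..17], body so far='7sctp0n01mt6qwq9z'
Chunk 5: stream[37..38]='0' size=0 (terminator). Final body='7sctp0n01mt6qwq9z' (17 bytes)

Answer: 2 6 8 1 0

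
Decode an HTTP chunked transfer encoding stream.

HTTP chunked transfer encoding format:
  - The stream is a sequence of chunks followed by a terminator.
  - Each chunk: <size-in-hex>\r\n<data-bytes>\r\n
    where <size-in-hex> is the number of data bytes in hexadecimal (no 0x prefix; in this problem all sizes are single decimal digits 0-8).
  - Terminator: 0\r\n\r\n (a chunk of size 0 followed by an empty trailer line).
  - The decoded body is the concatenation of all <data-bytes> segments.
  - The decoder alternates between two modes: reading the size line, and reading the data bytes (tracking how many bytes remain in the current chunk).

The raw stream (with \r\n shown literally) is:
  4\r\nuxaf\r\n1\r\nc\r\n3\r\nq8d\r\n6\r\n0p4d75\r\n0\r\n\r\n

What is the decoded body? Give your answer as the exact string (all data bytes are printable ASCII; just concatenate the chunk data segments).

Answer: uxafcq8d0p4d75

Derivation:
Chunk 1: stream[0..1]='4' size=0x4=4, data at stream[3..7]='uxaf' -> body[0..4], body so far='uxaf'
Chunk 2: stream[9..10]='1' size=0x1=1, data at stream[12..13]='c' -> body[4..5], body so far='uxafc'
Chunk 3: stream[15..16]='3' size=0x3=3, data at stream[18..21]='q8d' -> body[5..8], body so far='uxafcq8d'
Chunk 4: stream[23..24]='6' size=0x6=6, data at stream[26..32]='0p4d75' -> body[8..14], body so far='uxafcq8d0p4d75'
Chunk 5: stream[34..35]='0' size=0 (terminator). Final body='uxafcq8d0p4d75' (14 bytes)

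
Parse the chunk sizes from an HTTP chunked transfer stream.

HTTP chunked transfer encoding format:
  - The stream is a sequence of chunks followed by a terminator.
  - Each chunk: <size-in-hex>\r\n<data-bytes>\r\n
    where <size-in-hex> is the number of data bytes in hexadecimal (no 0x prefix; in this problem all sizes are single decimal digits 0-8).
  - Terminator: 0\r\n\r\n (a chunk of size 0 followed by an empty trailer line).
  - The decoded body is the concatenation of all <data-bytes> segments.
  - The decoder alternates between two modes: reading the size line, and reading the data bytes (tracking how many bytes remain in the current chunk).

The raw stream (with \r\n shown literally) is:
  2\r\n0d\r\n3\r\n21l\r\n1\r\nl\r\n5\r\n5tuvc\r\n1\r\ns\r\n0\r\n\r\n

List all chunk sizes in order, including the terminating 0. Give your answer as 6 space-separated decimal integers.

Answer: 2 3 1 5 1 0

Derivation:
Chunk 1: stream[0..1]='2' size=0x2=2, data at stream[3..5]='0d' -> body[0..2], body so far='0d'
Chunk 2: stream[7..8]='3' size=0x3=3, data at stream[10..13]='21l' -> body[2..5], body so far='0d21l'
Chunk 3: stream[15..16]='1' size=0x1=1, data at stream[18..19]='l' -> body[5..6], body so far='0d21ll'
Chunk 4: stream[21..22]='5' size=0x5=5, data at stream[24..29]='5tuvc' -> body[6..11], body so far='0d21ll5tuvc'
Chunk 5: stream[31..32]='1' size=0x1=1, data at stream[34..35]='s' -> body[11..12], body so far='0d21ll5tuvcs'
Chunk 6: stream[37..38]='0' size=0 (terminator). Final body='0d21ll5tuvcs' (12 bytes)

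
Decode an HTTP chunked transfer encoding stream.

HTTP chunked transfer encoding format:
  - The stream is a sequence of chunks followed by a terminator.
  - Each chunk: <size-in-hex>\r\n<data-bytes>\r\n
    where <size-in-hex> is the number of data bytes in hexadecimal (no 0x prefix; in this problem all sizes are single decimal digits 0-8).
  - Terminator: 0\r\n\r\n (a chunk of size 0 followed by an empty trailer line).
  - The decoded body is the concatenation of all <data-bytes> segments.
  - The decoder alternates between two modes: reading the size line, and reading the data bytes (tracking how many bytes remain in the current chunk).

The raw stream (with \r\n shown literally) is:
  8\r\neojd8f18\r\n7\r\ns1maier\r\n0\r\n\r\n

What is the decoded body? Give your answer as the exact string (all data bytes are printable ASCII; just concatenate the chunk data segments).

Answer: eojd8f18s1maier

Derivation:
Chunk 1: stream[0..1]='8' size=0x8=8, data at stream[3..11]='eojd8f18' -> body[0..8], body so far='eojd8f18'
Chunk 2: stream[13..14]='7' size=0x7=7, data at stream[16..23]='s1maier' -> body[8..15], body so far='eojd8f18s1maier'
Chunk 3: stream[25..26]='0' size=0 (terminator). Final body='eojd8f18s1maier' (15 bytes)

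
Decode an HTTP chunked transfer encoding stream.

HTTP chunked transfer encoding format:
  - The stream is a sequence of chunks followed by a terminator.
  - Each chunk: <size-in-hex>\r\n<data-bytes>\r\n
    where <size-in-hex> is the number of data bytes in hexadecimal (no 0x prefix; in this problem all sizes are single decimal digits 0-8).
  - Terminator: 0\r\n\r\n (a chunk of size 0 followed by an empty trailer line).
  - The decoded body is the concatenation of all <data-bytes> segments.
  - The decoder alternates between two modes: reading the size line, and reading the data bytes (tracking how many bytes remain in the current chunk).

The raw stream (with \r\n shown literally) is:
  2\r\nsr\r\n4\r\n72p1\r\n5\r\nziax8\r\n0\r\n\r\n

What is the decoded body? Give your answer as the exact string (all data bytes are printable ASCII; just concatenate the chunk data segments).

Answer: sr72p1ziax8

Derivation:
Chunk 1: stream[0..1]='2' size=0x2=2, data at stream[3..5]='sr' -> body[0..2], body so far='sr'
Chunk 2: stream[7..8]='4' size=0x4=4, data at stream[10..14]='72p1' -> body[2..6], body so far='sr72p1'
Chunk 3: stream[16..17]='5' size=0x5=5, data at stream[19..24]='ziax8' -> body[6..11], body so far='sr72p1ziax8'
Chunk 4: stream[26..27]='0' size=0 (terminator). Final body='sr72p1ziax8' (11 bytes)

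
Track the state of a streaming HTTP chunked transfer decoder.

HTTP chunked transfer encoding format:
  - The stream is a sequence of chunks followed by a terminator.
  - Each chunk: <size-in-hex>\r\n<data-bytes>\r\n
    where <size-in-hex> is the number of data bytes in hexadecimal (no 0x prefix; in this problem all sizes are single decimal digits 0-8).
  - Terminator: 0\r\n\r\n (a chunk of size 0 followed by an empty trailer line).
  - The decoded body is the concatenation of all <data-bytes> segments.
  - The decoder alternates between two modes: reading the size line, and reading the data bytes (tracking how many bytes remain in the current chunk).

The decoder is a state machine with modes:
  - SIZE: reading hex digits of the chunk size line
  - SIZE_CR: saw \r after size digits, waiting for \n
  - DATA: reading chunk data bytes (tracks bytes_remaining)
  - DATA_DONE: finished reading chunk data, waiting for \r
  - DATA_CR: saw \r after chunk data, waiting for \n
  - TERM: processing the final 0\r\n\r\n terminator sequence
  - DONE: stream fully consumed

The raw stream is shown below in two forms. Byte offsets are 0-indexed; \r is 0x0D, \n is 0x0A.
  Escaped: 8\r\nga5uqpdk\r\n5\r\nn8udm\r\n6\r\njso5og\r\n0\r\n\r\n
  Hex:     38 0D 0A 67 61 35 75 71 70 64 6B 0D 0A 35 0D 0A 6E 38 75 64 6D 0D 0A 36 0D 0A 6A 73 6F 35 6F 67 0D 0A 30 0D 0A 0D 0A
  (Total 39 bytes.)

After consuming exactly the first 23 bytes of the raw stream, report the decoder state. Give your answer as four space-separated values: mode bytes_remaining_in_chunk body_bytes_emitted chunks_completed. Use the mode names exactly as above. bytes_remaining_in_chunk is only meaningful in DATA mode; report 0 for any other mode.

Byte 0 = '8': mode=SIZE remaining=0 emitted=0 chunks_done=0
Byte 1 = 0x0D: mode=SIZE_CR remaining=0 emitted=0 chunks_done=0
Byte 2 = 0x0A: mode=DATA remaining=8 emitted=0 chunks_done=0
Byte 3 = 'g': mode=DATA remaining=7 emitted=1 chunks_done=0
Byte 4 = 'a': mode=DATA remaining=6 emitted=2 chunks_done=0
Byte 5 = '5': mode=DATA remaining=5 emitted=3 chunks_done=0
Byte 6 = 'u': mode=DATA remaining=4 emitted=4 chunks_done=0
Byte 7 = 'q': mode=DATA remaining=3 emitted=5 chunks_done=0
Byte 8 = 'p': mode=DATA remaining=2 emitted=6 chunks_done=0
Byte 9 = 'd': mode=DATA remaining=1 emitted=7 chunks_done=0
Byte 10 = 'k': mode=DATA_DONE remaining=0 emitted=8 chunks_done=0
Byte 11 = 0x0D: mode=DATA_CR remaining=0 emitted=8 chunks_done=0
Byte 12 = 0x0A: mode=SIZE remaining=0 emitted=8 chunks_done=1
Byte 13 = '5': mode=SIZE remaining=0 emitted=8 chunks_done=1
Byte 14 = 0x0D: mode=SIZE_CR remaining=0 emitted=8 chunks_done=1
Byte 15 = 0x0A: mode=DATA remaining=5 emitted=8 chunks_done=1
Byte 16 = 'n': mode=DATA remaining=4 emitted=9 chunks_done=1
Byte 17 = '8': mode=DATA remaining=3 emitted=10 chunks_done=1
Byte 18 = 'u': mode=DATA remaining=2 emitted=11 chunks_done=1
Byte 19 = 'd': mode=DATA remaining=1 emitted=12 chunks_done=1
Byte 20 = 'm': mode=DATA_DONE remaining=0 emitted=13 chunks_done=1
Byte 21 = 0x0D: mode=DATA_CR remaining=0 emitted=13 chunks_done=1
Byte 22 = 0x0A: mode=SIZE remaining=0 emitted=13 chunks_done=2

Answer: SIZE 0 13 2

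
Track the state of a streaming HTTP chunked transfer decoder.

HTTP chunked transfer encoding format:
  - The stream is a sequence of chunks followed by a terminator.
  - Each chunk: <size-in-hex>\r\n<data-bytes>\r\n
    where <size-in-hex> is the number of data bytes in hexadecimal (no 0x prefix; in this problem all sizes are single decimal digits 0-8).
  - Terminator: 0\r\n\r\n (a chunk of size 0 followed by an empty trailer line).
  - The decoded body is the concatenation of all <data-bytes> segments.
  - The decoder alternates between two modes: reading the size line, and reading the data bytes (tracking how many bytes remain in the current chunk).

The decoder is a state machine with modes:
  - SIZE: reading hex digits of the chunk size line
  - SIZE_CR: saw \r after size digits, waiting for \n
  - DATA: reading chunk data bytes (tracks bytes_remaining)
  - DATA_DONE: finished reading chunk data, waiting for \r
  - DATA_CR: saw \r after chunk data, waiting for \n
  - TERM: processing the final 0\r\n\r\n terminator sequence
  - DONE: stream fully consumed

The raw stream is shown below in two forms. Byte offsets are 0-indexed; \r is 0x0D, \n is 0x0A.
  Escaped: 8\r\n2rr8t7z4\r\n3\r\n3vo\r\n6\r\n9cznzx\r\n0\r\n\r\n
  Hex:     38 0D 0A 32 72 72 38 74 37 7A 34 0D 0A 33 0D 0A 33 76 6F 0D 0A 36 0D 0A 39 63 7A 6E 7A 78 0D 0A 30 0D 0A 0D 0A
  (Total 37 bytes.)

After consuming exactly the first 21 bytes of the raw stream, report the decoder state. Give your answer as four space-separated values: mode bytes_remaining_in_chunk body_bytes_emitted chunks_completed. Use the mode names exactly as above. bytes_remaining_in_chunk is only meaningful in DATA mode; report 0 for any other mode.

Byte 0 = '8': mode=SIZE remaining=0 emitted=0 chunks_done=0
Byte 1 = 0x0D: mode=SIZE_CR remaining=0 emitted=0 chunks_done=0
Byte 2 = 0x0A: mode=DATA remaining=8 emitted=0 chunks_done=0
Byte 3 = '2': mode=DATA remaining=7 emitted=1 chunks_done=0
Byte 4 = 'r': mode=DATA remaining=6 emitted=2 chunks_done=0
Byte 5 = 'r': mode=DATA remaining=5 emitted=3 chunks_done=0
Byte 6 = '8': mode=DATA remaining=4 emitted=4 chunks_done=0
Byte 7 = 't': mode=DATA remaining=3 emitted=5 chunks_done=0
Byte 8 = '7': mode=DATA remaining=2 emitted=6 chunks_done=0
Byte 9 = 'z': mode=DATA remaining=1 emitted=7 chunks_done=0
Byte 10 = '4': mode=DATA_DONE remaining=0 emitted=8 chunks_done=0
Byte 11 = 0x0D: mode=DATA_CR remaining=0 emitted=8 chunks_done=0
Byte 12 = 0x0A: mode=SIZE remaining=0 emitted=8 chunks_done=1
Byte 13 = '3': mode=SIZE remaining=0 emitted=8 chunks_done=1
Byte 14 = 0x0D: mode=SIZE_CR remaining=0 emitted=8 chunks_done=1
Byte 15 = 0x0A: mode=DATA remaining=3 emitted=8 chunks_done=1
Byte 16 = '3': mode=DATA remaining=2 emitted=9 chunks_done=1
Byte 17 = 'v': mode=DATA remaining=1 emitted=10 chunks_done=1
Byte 18 = 'o': mode=DATA_DONE remaining=0 emitted=11 chunks_done=1
Byte 19 = 0x0D: mode=DATA_CR remaining=0 emitted=11 chunks_done=1
Byte 20 = 0x0A: mode=SIZE remaining=0 emitted=11 chunks_done=2

Answer: SIZE 0 11 2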